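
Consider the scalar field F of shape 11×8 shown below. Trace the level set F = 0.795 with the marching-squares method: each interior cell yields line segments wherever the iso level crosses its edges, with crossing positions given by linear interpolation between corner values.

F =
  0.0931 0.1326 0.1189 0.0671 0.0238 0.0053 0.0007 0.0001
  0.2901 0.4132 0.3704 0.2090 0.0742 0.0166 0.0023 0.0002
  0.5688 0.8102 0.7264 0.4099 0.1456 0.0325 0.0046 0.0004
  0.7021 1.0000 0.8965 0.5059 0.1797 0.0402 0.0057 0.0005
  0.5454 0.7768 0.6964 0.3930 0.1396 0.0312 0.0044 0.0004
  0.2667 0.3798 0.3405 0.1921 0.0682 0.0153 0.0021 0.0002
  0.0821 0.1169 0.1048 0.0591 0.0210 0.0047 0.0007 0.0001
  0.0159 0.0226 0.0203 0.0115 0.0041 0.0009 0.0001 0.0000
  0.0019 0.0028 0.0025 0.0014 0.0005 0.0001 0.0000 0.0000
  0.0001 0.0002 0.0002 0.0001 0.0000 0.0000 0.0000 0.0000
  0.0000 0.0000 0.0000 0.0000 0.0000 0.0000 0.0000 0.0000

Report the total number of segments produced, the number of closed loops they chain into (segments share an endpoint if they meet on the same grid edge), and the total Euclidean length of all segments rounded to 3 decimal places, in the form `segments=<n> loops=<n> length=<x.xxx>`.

cell (1,0): code 0100 → (1.962,1.000)–(2.000,0.937)
cell (1,1): code 1000 → (2.000,1.181)–(1.962,1.000)
cell (2,0): code 0110 → (2.000,0.937)–(3.000,0.312)
cell (2,1): code 1101 → (2.403,2.000)–(2.000,1.181)
cell (2,2): code 1000 → (3.000,2.260)–(2.403,2.000)
cell (3,0): code 0010 → (3.000,0.312)–(3.918,1.000)
cell (3,1): code 0011 → (3.918,1.000)–(3.507,2.000)
cell (3,2): code 0001 → (3.507,2.000)–(3.000,2.260)
total: 8 segments, chained into 1 closed loop(s), length Σ = 5.800658

segments=8 loops=1 length=5.801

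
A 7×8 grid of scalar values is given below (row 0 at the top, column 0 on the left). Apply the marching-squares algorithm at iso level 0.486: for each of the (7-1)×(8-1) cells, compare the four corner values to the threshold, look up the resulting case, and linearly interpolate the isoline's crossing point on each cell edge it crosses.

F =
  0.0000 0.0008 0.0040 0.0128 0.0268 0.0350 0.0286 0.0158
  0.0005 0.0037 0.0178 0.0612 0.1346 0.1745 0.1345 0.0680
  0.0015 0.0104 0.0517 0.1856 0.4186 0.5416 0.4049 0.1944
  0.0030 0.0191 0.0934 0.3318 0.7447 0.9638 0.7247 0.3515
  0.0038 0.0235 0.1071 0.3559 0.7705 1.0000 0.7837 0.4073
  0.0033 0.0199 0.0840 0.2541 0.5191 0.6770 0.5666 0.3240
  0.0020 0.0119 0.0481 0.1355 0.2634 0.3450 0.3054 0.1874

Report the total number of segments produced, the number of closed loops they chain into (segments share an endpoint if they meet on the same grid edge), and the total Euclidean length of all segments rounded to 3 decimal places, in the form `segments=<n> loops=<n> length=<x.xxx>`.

segments=14 loops=1 length=11.159

cell (1,4): code 0100 → (1.849,5.000)–(2.000,4.548)
cell (1,5): code 1000 → (2.000,5.407)–(1.849,5.000)
cell (2,3): code 0100 → (2.207,4.000)–(3.000,3.373)
cell (2,4): code 1110 → (2.000,4.548)–(2.207,4.000)
cell (2,5): code 1101 → (2.254,6.000)–(2.000,5.407)
cell (2,6): code 1000 → (3.000,6.640)–(2.254,6.000)
cell (3,3): code 0110 → (3.000,3.373)–(4.000,3.314)
cell (3,6): code 1001 → (4.000,6.791)–(3.000,6.640)
cell (4,3): code 0110 → (4.000,3.314)–(5.000,3.875)
cell (4,6): code 1001 → (5.000,6.332)–(4.000,6.791)
cell (5,3): code 0010 → (5.000,3.875)–(5.129,4.000)
cell (5,4): code 0011 → (5.129,4.000)–(5.575,5.000)
cell (5,5): code 0011 → (5.575,5.000)–(5.309,6.000)
cell (5,6): code 0001 → (5.309,6.000)–(5.000,6.332)
total: 14 segments, chained into 1 closed loop(s), length Σ = 11.158709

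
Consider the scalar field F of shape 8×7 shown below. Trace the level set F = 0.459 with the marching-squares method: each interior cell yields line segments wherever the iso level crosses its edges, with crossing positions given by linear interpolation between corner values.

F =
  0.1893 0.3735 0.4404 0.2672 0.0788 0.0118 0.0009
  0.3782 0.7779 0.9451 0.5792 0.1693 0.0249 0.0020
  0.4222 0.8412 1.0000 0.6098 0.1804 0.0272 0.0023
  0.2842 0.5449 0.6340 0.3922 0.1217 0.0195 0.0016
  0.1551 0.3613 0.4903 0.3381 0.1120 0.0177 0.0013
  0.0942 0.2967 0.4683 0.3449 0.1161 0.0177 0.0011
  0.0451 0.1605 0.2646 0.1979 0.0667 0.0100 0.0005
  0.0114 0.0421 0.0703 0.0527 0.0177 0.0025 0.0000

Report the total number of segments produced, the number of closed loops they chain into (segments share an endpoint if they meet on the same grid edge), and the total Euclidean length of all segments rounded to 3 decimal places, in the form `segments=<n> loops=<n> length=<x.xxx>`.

cell (0,0): code 0100 → (0.211,1.000)–(1.000,0.202)
cell (0,1): code 1100 → (0.037,2.000)–(0.211,1.000)
cell (0,2): code 1100 → (0.615,3.000)–(0.037,2.000)
cell (0,3): code 1000 → (1.000,3.293)–(0.615,3.000)
cell (1,0): code 0110 → (1.000,0.202)–(2.000,0.088)
cell (1,3): code 1001 → (2.000,3.351)–(1.000,3.293)
cell (2,0): code 0110 → (2.000,0.088)–(3.000,0.671)
cell (2,2): code 1011 → (3.000,2.724)–(2.693,3.000)
cell (2,3): code 0001 → (2.693,3.000)–(2.000,3.351)
cell (3,0): code 0010 → (3.000,0.671)–(3.468,1.000)
cell (3,1): code 0111 → (3.468,1.000)–(4.000,1.757)
cell (3,2): code 1001 → (4.000,2.206)–(3.000,2.724)
cell (4,1): code 0110 → (4.000,1.757)–(5.000,1.946)
cell (4,2): code 1001 → (5.000,2.075)–(4.000,2.206)
cell (5,1): code 0010 → (5.000,1.946)–(5.046,2.000)
cell (5,2): code 0001 → (5.046,2.000)–(5.000,2.075)
total: 16 segments, chained into 1 closed loop(s), length Σ = 12.940651

segments=16 loops=1 length=12.941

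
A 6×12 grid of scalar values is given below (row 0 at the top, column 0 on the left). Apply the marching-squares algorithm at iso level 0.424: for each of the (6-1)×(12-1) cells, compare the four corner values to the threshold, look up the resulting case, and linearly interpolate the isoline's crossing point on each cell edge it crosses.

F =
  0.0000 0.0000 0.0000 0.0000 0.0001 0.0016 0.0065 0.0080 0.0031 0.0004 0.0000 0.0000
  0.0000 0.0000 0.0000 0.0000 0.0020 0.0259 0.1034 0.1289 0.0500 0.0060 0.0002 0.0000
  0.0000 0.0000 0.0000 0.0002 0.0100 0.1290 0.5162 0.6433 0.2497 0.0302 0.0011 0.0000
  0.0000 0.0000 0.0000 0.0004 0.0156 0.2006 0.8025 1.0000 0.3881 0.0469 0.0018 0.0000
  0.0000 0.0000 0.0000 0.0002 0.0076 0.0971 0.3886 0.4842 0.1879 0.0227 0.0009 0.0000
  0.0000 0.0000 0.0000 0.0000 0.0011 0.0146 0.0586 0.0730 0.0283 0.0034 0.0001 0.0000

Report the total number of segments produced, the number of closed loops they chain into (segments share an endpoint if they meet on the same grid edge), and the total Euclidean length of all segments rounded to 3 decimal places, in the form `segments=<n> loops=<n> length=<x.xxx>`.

segments=10 loops=1 length=7.823

cell (1,5): code 0100 → (1.777,6.000)–(2.000,5.762)
cell (1,6): code 1100 → (1.574,7.000)–(1.777,6.000)
cell (1,7): code 1000 → (2.000,7.557)–(1.574,7.000)
cell (2,5): code 0110 → (2.000,5.762)–(3.000,5.371)
cell (2,7): code 1001 → (3.000,7.941)–(2.000,7.557)
cell (3,5): code 0010 → (3.000,5.371)–(3.914,6.000)
cell (3,6): code 0111 → (3.914,6.000)–(4.000,6.370)
cell (3,7): code 1001 → (4.000,7.203)–(3.000,7.941)
cell (4,6): code 0010 → (4.000,6.370)–(4.146,7.000)
cell (4,7): code 0001 → (4.146,7.000)–(4.000,7.203)
total: 10 segments, chained into 1 closed loop(s), length Σ = 7.823019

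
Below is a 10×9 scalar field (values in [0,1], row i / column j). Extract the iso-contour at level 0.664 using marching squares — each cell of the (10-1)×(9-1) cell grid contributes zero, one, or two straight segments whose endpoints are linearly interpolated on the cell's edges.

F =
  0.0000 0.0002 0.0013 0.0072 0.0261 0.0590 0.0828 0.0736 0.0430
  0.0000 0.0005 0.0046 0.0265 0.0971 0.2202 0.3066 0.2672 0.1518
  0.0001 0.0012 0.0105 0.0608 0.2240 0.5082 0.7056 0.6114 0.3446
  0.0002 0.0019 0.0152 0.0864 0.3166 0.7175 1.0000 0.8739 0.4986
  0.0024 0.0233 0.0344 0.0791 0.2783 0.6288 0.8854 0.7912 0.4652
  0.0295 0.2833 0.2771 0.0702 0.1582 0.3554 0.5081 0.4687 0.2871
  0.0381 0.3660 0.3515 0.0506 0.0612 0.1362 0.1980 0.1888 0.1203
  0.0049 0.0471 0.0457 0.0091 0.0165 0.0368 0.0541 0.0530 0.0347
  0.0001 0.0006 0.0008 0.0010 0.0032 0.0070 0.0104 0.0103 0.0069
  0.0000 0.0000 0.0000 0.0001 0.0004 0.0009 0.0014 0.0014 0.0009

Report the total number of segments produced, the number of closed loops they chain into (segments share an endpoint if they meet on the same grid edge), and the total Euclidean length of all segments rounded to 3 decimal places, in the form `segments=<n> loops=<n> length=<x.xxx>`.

cell (1,5): code 0100 → (1.896,6.000)–(2.000,5.789)
cell (1,6): code 1000 → (2.000,6.442)–(1.896,6.000)
cell (2,4): code 0100 → (2.744,5.000)–(3.000,4.867)
cell (2,5): code 1110 → (2.000,5.789)–(2.744,5.000)
cell (2,6): code 1101 → (2.200,7.000)–(2.000,6.442)
cell (2,7): code 1000 → (3.000,7.559)–(2.200,7.000)
cell (3,4): code 0010 → (3.000,4.867)–(3.603,5.000)
cell (3,5): code 0111 → (3.603,5.000)–(4.000,5.137)
cell (3,7): code 1001 → (4.000,7.390)–(3.000,7.559)
cell (4,5): code 0010 → (4.000,5.137)–(4.587,6.000)
cell (4,6): code 0011 → (4.587,6.000)–(4.394,7.000)
cell (4,7): code 0001 → (4.394,7.000)–(4.000,7.390)
total: 12 segments, chained into 1 closed loop(s), length Σ = 8.299619

segments=12 loops=1 length=8.300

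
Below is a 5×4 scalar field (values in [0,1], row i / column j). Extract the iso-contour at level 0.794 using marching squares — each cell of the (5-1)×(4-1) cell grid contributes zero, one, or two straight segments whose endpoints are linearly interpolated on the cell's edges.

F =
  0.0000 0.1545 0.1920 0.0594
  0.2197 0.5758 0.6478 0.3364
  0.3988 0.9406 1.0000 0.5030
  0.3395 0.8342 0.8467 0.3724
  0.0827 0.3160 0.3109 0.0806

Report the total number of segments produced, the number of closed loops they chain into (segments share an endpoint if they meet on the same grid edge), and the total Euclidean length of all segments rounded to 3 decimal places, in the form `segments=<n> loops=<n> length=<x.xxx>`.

cell (1,0): code 0100 → (1.598,1.000)–(2.000,0.729)
cell (1,1): code 1100 → (1.415,2.000)–(1.598,1.000)
cell (1,2): code 1000 → (2.000,2.414)–(1.415,2.000)
cell (2,0): code 0110 → (2.000,0.729)–(3.000,0.919)
cell (2,2): code 1001 → (3.000,2.111)–(2.000,2.414)
cell (3,0): code 0010 → (3.000,0.919)–(3.078,1.000)
cell (3,1): code 0011 → (3.078,1.000)–(3.098,2.000)
cell (3,2): code 0001 → (3.098,2.000)–(3.000,2.111)
total: 8 segments, chained into 1 closed loop(s), length Σ = 5.541669

segments=8 loops=1 length=5.542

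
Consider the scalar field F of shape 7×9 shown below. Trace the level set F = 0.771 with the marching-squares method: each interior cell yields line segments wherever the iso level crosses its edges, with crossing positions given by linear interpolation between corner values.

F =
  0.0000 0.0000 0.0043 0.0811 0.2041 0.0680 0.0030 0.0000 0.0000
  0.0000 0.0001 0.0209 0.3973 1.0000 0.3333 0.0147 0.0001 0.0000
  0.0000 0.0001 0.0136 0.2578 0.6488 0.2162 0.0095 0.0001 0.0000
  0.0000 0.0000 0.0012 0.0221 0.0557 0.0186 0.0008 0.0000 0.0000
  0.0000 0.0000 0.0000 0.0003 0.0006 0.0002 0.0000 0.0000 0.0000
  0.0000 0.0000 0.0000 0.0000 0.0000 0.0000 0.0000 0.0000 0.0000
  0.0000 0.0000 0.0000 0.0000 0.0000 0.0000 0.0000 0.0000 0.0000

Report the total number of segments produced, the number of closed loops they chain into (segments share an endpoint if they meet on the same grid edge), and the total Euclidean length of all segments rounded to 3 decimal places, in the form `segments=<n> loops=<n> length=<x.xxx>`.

segments=4 loops=1 length=2.416

cell (0,3): code 0100 → (0.712,4.000)–(1.000,3.620)
cell (0,4): code 1000 → (1.000,4.343)–(0.712,4.000)
cell (1,3): code 0010 → (1.000,3.620)–(1.652,4.000)
cell (1,4): code 0001 → (1.652,4.000)–(1.000,4.343)
total: 4 segments, chained into 1 closed loop(s), length Σ = 2.416338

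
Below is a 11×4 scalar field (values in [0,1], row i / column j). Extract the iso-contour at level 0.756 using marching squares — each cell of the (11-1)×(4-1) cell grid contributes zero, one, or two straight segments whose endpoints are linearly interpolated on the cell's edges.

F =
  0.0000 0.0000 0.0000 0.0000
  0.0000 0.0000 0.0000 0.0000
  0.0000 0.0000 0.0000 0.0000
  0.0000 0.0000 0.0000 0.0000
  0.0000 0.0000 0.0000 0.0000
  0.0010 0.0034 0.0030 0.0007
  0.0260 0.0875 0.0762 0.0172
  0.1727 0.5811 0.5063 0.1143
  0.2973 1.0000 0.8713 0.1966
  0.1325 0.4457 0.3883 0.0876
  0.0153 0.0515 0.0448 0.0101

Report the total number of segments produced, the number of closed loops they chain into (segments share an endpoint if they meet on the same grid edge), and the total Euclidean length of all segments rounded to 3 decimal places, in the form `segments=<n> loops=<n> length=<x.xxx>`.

segments=6 loops=1 length=3.947

cell (7,0): code 0100 → (7.418,1.000)–(8.000,0.653)
cell (7,1): code 1100 → (7.684,2.000)–(7.418,1.000)
cell (7,2): code 1000 → (8.000,2.171)–(7.684,2.000)
cell (8,0): code 0010 → (8.000,0.653)–(8.440,1.000)
cell (8,1): code 0011 → (8.440,1.000)–(8.239,2.000)
cell (8,2): code 0001 → (8.239,2.000)–(8.000,2.171)
total: 6 segments, chained into 1 closed loop(s), length Σ = 3.946536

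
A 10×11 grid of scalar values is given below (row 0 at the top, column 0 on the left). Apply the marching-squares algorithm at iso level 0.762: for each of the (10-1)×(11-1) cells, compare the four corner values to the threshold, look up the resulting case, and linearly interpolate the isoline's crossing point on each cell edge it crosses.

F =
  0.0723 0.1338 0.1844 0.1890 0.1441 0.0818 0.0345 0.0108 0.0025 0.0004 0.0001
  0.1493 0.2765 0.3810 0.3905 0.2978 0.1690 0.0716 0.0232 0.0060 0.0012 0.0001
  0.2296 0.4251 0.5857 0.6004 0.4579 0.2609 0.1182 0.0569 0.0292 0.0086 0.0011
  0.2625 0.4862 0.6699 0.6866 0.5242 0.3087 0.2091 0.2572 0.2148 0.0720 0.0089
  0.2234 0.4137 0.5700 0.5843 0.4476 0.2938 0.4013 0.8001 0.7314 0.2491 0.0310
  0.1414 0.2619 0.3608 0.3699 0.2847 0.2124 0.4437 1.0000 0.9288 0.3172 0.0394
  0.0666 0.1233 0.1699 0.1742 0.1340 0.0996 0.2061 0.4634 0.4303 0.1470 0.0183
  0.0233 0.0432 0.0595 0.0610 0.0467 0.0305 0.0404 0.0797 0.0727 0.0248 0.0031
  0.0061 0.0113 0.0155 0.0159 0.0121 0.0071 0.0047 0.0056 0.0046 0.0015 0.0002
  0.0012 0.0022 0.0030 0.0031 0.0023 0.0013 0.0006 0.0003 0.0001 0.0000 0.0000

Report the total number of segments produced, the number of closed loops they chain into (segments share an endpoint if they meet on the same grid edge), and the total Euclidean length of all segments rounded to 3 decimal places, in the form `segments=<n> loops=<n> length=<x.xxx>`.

cell (3,6): code 0100 → (3.930,7.000)–(4.000,6.904)
cell (3,7): code 1000 → (4.000,7.555)–(3.930,7.000)
cell (4,6): code 0110 → (4.000,6.904)–(5.000,6.572)
cell (4,7): code 1101 → (4.155,8.000)–(4.000,7.555)
cell (4,8): code 1000 → (5.000,8.273)–(4.155,8.000)
cell (5,6): code 0010 → (5.000,6.572)–(5.444,7.000)
cell (5,7): code 0011 → (5.444,7.000)–(5.335,8.000)
cell (5,8): code 0001 → (5.335,8.000)–(5.000,8.273)
total: 8 segments, chained into 1 closed loop(s), length Σ = 5.144670

segments=8 loops=1 length=5.145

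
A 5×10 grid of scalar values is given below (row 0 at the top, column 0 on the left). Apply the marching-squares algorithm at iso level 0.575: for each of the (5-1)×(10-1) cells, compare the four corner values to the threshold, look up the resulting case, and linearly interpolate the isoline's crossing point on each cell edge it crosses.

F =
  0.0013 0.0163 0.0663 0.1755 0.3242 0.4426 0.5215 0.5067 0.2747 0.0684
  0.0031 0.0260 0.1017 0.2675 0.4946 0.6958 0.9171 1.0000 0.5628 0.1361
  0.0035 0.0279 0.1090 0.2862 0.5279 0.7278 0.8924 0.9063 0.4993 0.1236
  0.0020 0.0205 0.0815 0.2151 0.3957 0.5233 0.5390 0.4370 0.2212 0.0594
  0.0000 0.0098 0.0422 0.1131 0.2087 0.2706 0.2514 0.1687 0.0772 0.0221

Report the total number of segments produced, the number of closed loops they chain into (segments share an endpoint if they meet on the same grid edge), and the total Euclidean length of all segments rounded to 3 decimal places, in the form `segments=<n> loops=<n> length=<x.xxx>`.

cell (0,4): code 0100 → (0.523,5.000)–(1.000,4.400)
cell (0,5): code 1100 → (0.135,6.000)–(0.523,5.000)
cell (0,6): code 1100 → (0.138,7.000)–(0.135,6.000)
cell (0,7): code 1000 → (1.000,7.972)–(0.138,7.000)
cell (1,4): code 0110 → (1.000,4.400)–(2.000,4.236)
cell (1,7): code 1001 → (2.000,7.814)–(1.000,7.972)
cell (2,4): code 0010 → (2.000,4.236)–(2.747,5.000)
cell (2,5): code 0011 → (2.747,5.000)–(2.898,6.000)
cell (2,6): code 0011 → (2.898,6.000)–(2.706,7.000)
cell (2,7): code 0001 → (2.706,7.000)–(2.000,7.814)
total: 10 segments, chained into 1 closed loop(s), length Σ = 10.340121

segments=10 loops=1 length=10.340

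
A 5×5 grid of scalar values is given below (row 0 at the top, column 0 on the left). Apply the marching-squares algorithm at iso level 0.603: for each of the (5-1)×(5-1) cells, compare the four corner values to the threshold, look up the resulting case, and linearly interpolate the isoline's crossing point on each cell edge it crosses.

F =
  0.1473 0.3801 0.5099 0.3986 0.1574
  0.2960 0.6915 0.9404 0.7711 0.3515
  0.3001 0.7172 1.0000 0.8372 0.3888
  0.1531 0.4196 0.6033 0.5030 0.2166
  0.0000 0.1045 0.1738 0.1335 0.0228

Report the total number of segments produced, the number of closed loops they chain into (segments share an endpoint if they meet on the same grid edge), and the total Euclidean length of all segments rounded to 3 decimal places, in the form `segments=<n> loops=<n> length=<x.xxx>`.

segments=12 loops=1 length=8.710

cell (0,0): code 0100 → (0.716,1.000)–(1.000,0.776)
cell (0,1): code 1100 → (0.216,2.000)–(0.716,1.000)
cell (0,2): code 1100 → (0.549,3.000)–(0.216,2.000)
cell (0,3): code 1000 → (1.000,3.401)–(0.549,3.000)
cell (1,0): code 0110 → (1.000,0.776)–(2.000,0.726)
cell (1,3): code 1001 → (2.000,3.522)–(1.000,3.401)
cell (2,0): code 0010 → (2.000,0.726)–(2.384,1.000)
cell (2,1): code 0111 → (2.384,1.000)–(3.000,1.998)
cell (2,2): code 1011 → (3.000,2.003)–(2.701,3.000)
cell (2,3): code 0001 → (2.701,3.000)–(2.000,3.522)
cell (3,1): code 0010 → (3.000,1.998)–(3.001,2.000)
cell (3,2): code 0001 → (3.001,2.000)–(3.000,2.003)
total: 12 segments, chained into 1 closed loop(s), length Σ = 8.709885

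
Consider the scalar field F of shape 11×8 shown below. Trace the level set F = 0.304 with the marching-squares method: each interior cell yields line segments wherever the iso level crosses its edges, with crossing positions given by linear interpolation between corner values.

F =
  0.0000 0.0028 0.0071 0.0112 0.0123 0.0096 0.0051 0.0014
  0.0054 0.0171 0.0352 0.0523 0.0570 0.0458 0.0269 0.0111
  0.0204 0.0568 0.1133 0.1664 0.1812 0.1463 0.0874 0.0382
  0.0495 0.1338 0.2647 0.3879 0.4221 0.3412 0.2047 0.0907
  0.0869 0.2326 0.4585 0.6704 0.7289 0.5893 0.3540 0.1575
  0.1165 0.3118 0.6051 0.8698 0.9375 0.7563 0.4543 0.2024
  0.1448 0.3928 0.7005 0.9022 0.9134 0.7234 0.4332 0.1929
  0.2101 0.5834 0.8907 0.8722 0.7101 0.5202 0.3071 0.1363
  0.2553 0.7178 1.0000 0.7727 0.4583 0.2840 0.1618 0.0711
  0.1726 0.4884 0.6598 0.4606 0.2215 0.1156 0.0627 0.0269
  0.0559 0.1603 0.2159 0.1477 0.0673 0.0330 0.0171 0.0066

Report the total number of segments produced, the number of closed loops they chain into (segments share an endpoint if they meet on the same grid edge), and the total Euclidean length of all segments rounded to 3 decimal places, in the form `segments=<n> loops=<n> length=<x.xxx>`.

cell (2,2): code 0100 → (2.621,3.000)–(3.000,2.319)
cell (2,3): code 1100 → (2.510,4.000)–(2.621,3.000)
cell (2,4): code 1100 → (2.809,5.000)–(2.510,4.000)
cell (2,5): code 1000 → (3.000,5.273)–(2.809,5.000)
cell (3,1): code 0100 → (3.203,2.000)–(4.000,1.316)
cell (3,2): code 1110 → (3.000,2.319)–(3.203,2.000)
cell (3,5): code 1101 → (3.665,6.000)–(3.000,5.273)
cell (3,6): code 1000 → (4.000,6.254)–(3.665,6.000)
cell (4,0): code 0100 → (4.902,1.000)–(5.000,0.960)
cell (4,1): code 1110 → (4.000,1.316)–(4.902,1.000)
cell (4,6): code 1001 → (5.000,6.597)–(4.000,6.254)
cell (5,0): code 0110 → (5.000,0.960)–(6.000,0.642)
cell (5,6): code 1001 → (6.000,6.538)–(5.000,6.597)
cell (6,0): code 0110 → (6.000,0.642)–(7.000,0.252)
cell (6,6): code 1001 → (7.000,6.018)–(6.000,6.538)
cell (7,0): code 0110 → (7.000,0.252)–(8.000,0.105)
cell (7,4): code 1011 → (8.000,4.885)–(7.915,5.000)
cell (7,5): code 0011 → (7.915,5.000)–(7.021,6.000)
cell (7,6): code 0001 → (7.021,6.000)–(7.000,6.018)
cell (8,0): code 0110 → (8.000,0.105)–(9.000,0.416)
cell (8,3): code 1011 → (9.000,3.655)–(8.652,4.000)
cell (8,4): code 0001 → (8.652,4.000)–(8.000,4.885)
cell (9,0): code 0010 → (9.000,0.416)–(9.562,1.000)
cell (9,1): code 0011 → (9.562,1.000)–(9.802,2.000)
cell (9,2): code 0011 → (9.802,2.000)–(9.500,3.000)
cell (9,3): code 0001 → (9.500,3.000)–(9.000,3.655)
total: 26 segments, chained into 1 closed loop(s), length Σ = 21.233417

segments=26 loops=1 length=21.233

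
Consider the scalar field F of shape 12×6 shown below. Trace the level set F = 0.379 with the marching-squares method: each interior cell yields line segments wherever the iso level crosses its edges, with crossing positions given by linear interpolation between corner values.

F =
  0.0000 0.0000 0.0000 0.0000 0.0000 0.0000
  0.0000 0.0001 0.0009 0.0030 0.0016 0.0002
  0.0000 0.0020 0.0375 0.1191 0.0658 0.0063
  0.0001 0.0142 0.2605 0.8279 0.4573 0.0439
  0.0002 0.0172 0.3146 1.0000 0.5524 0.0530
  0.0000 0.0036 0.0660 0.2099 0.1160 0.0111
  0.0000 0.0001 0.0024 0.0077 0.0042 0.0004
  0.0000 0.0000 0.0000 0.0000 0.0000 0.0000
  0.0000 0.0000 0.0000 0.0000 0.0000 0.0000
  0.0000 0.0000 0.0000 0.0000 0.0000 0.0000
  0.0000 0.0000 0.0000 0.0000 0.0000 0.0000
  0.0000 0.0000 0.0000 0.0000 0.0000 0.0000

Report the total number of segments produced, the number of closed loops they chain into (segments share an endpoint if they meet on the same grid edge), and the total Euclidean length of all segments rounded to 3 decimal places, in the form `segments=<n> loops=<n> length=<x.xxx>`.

segments=8 loops=1 length=7.198

cell (2,2): code 0100 → (2.367,3.000)–(3.000,2.209)
cell (2,3): code 1100 → (2.800,4.000)–(2.367,3.000)
cell (2,4): code 1000 → (3.000,4.189)–(2.800,4.000)
cell (3,2): code 0110 → (3.000,2.209)–(4.000,2.094)
cell (3,4): code 1001 → (4.000,4.347)–(3.000,4.189)
cell (4,2): code 0010 → (4.000,2.094)–(4.786,3.000)
cell (4,3): code 0011 → (4.786,3.000)–(4.397,4.000)
cell (4,4): code 0001 → (4.397,4.000)–(4.000,4.347)
total: 8 segments, chained into 1 closed loop(s), length Σ = 7.197658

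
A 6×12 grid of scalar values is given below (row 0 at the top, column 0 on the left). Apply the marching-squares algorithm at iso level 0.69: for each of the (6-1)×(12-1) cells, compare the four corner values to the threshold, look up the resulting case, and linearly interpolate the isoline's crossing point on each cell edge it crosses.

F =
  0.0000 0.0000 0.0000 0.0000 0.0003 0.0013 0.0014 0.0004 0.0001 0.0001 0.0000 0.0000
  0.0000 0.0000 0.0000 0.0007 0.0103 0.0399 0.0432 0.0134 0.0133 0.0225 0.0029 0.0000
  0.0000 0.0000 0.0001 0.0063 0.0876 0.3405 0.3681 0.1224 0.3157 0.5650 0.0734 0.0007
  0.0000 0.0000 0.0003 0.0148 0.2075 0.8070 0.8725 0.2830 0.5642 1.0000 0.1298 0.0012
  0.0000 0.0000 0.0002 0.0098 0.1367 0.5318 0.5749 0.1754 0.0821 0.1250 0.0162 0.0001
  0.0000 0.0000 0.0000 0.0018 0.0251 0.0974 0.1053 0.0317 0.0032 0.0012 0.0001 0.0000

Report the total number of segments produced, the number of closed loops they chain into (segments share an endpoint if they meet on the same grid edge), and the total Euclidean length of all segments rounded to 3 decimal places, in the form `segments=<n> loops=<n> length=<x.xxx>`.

segments=10 loops=2 length=7.073

cell (2,4): code 0100 → (2.749,5.000)–(3.000,4.805)
cell (2,5): code 1100 → (2.638,6.000)–(2.749,5.000)
cell (2,6): code 1000 → (3.000,6.310)–(2.638,6.000)
cell (2,8): code 0100 → (2.287,9.000)–(3.000,8.289)
cell (2,9): code 1000 → (3.000,9.356)–(2.287,9.000)
cell (3,4): code 0010 → (3.000,4.805)–(3.425,5.000)
cell (3,5): code 0011 → (3.425,5.000)–(3.613,6.000)
cell (3,6): code 0001 → (3.613,6.000)–(3.000,6.310)
cell (3,8): code 0010 → (3.000,8.289)–(3.354,9.000)
cell (3,9): code 0001 → (3.354,9.000)–(3.000,9.356)
total: 10 segments, chained into 2 closed loop(s), length Σ = 7.073138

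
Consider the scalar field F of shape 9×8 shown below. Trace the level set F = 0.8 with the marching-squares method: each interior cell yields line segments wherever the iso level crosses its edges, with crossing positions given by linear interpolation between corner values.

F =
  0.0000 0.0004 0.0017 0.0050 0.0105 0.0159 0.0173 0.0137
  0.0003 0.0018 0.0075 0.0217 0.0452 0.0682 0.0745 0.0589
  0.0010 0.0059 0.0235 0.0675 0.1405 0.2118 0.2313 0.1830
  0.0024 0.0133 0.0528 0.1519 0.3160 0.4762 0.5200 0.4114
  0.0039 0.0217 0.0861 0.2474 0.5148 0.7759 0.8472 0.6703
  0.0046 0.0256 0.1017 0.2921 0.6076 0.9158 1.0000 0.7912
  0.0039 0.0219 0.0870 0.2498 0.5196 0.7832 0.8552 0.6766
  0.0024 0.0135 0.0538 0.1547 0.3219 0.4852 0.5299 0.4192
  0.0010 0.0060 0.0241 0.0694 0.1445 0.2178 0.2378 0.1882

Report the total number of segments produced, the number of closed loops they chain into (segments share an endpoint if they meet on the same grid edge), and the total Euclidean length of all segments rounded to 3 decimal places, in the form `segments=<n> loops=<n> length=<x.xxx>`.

cell (3,5): code 0100 → (3.856,6.000)–(4.000,5.338)
cell (3,6): code 1000 → (4.000,6.267)–(3.856,6.000)
cell (4,4): code 0100 → (4.172,5.000)–(5.000,4.624)
cell (4,5): code 1110 → (4.000,5.338)–(4.172,5.000)
cell (4,6): code 1001 → (5.000,6.958)–(4.000,6.267)
cell (5,4): code 0010 → (5.000,4.624)–(5.873,5.000)
cell (5,5): code 0111 → (5.873,5.000)–(6.000,5.233)
cell (5,6): code 1001 → (6.000,6.309)–(5.000,6.958)
cell (6,5): code 0010 → (6.000,5.233)–(6.170,6.000)
cell (6,6): code 0001 → (6.170,6.000)–(6.000,6.309)
total: 10 segments, chained into 1 closed loop(s), length Σ = 7.030822

segments=10 loops=1 length=7.031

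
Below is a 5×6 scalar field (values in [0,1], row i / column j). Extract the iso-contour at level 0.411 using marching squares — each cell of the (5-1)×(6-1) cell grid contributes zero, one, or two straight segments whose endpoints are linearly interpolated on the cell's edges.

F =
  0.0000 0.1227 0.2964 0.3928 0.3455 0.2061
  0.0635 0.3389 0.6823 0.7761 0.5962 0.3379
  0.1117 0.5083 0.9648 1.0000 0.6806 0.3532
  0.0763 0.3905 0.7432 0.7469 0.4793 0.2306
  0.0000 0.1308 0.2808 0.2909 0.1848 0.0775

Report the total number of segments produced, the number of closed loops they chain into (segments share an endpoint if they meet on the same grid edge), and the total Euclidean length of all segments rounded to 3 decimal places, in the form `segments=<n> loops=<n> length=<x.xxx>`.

cell (0,1): code 0100 → (0.297,2.000)–(1.000,1.210)
cell (0,2): code 1100 → (0.047,3.000)–(0.297,2.000)
cell (0,3): code 1100 → (0.261,4.000)–(0.047,3.000)
cell (0,4): code 1000 → (1.000,4.717)–(0.261,4.000)
cell (1,0): code 0100 → (1.426,1.000)–(2.000,0.755)
cell (1,1): code 1110 → (1.000,1.210)–(1.426,1.000)
cell (1,4): code 1001 → (2.000,4.823)–(1.000,4.717)
cell (2,0): code 0010 → (2.000,0.755)–(2.826,1.000)
cell (2,1): code 0111 → (2.826,1.000)–(3.000,1.058)
cell (2,4): code 1001 → (3.000,4.275)–(2.000,4.823)
cell (3,1): code 0010 → (3.000,1.058)–(3.718,2.000)
cell (3,2): code 0011 → (3.718,2.000)–(3.737,3.000)
cell (3,3): code 0011 → (3.737,3.000)–(3.232,4.000)
cell (3,4): code 0001 → (3.232,4.000)–(3.000,4.275)
total: 14 segments, chained into 1 closed loop(s), length Σ = 12.095276

segments=14 loops=1 length=12.095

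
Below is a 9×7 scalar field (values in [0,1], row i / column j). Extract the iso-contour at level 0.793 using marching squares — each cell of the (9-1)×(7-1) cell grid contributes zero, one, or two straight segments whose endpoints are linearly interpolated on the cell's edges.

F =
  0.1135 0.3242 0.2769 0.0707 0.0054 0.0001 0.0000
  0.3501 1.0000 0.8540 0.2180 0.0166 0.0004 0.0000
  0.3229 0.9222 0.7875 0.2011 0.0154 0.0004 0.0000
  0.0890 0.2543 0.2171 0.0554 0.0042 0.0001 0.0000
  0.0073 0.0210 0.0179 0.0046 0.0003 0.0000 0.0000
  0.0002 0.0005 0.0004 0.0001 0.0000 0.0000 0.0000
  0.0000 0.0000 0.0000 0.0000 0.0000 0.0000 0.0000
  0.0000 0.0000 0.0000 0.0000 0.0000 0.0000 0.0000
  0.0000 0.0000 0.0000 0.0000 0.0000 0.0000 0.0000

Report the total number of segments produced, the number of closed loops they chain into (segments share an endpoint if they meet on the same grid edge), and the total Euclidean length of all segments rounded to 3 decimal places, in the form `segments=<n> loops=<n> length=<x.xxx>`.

cell (0,0): code 0100 → (0.694,1.000)–(1.000,0.681)
cell (0,1): code 1100 → (0.894,2.000)–(0.694,1.000)
cell (0,2): code 1000 → (1.000,2.096)–(0.894,2.000)
cell (1,0): code 0110 → (1.000,0.681)–(2.000,0.784)
cell (1,1): code 1011 → (2.000,1.959)–(1.917,2.000)
cell (1,2): code 0001 → (1.917,2.000)–(1.000,2.096)
cell (2,0): code 0010 → (2.000,0.784)–(2.193,1.000)
cell (2,1): code 0001 → (2.193,1.000)–(2.000,1.959)
total: 8 segments, chained into 1 closed loop(s), length Σ = 4.892490

segments=8 loops=1 length=4.892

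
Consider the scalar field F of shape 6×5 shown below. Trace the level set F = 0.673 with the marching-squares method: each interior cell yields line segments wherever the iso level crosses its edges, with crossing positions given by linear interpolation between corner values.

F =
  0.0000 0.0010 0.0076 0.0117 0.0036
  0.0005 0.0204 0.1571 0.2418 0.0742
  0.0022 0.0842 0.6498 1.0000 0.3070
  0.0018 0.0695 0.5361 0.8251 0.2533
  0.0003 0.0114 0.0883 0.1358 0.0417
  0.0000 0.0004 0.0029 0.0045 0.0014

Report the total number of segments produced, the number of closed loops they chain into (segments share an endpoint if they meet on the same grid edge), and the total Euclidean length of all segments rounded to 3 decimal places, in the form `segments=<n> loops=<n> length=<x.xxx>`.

cell (1,2): code 0100 → (1.569,3.000)–(2.000,2.066)
cell (1,3): code 1000 → (2.000,3.472)–(1.569,3.000)
cell (2,2): code 0110 → (2.000,2.066)–(3.000,2.474)
cell (2,3): code 1001 → (3.000,3.266)–(2.000,3.472)
cell (3,2): code 0010 → (3.000,2.474)–(3.221,3.000)
cell (3,3): code 0001 → (3.221,3.000)–(3.000,3.266)
total: 6 segments, chained into 1 closed loop(s), length Σ = 4.684895

segments=6 loops=1 length=4.685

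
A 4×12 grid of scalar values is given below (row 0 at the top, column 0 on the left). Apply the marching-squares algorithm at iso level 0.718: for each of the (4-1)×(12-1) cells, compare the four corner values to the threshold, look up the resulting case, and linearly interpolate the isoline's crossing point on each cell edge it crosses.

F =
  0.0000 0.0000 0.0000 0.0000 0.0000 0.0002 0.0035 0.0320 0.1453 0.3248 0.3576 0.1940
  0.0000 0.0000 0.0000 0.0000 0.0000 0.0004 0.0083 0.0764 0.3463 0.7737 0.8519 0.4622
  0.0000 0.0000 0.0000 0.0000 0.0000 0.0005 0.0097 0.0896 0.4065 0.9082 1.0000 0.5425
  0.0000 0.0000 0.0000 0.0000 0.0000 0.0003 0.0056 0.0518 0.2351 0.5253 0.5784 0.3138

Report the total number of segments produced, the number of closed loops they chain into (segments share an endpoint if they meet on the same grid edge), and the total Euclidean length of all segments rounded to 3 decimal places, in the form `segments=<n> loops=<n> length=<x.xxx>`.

segments=8 loops=1 length=6.244

cell (0,8): code 0100 → (0.876,9.000)–(1.000,8.870)
cell (0,9): code 1100 → (0.729,10.000)–(0.876,9.000)
cell (0,10): code 1000 → (1.000,10.344)–(0.729,10.000)
cell (1,8): code 0110 → (1.000,8.870)–(2.000,8.621)
cell (1,10): code 1001 → (2.000,10.616)–(1.000,10.344)
cell (2,8): code 0010 → (2.000,8.621)–(2.497,9.000)
cell (2,9): code 0011 → (2.497,9.000)–(2.669,10.000)
cell (2,10): code 0001 → (2.669,10.000)–(2.000,10.616)
total: 8 segments, chained into 1 closed loop(s), length Σ = 6.244395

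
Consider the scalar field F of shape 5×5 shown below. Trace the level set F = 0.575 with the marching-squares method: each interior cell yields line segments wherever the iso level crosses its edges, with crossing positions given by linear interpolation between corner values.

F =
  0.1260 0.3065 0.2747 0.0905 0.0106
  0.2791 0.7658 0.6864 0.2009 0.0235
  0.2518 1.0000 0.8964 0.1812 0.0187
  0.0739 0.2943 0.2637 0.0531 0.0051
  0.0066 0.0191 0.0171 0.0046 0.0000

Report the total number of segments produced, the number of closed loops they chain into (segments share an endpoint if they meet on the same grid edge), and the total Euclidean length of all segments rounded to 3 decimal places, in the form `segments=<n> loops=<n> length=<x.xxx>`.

cell (0,0): code 0100 → (0.585,1.000)–(1.000,0.608)
cell (0,1): code 1100 → (0.729,2.000)–(0.585,1.000)
cell (0,2): code 1000 → (1.000,2.229)–(0.729,2.000)
cell (1,0): code 0110 → (1.000,0.608)–(2.000,0.432)
cell (1,2): code 1001 → (2.000,2.449)–(1.000,2.229)
cell (2,0): code 0010 → (2.000,0.432)–(2.602,1.000)
cell (2,1): code 0011 → (2.602,1.000)–(2.508,2.000)
cell (2,2): code 0001 → (2.508,2.000)–(2.000,2.449)
total: 8 segments, chained into 1 closed loop(s), length Σ = 6.486184

segments=8 loops=1 length=6.486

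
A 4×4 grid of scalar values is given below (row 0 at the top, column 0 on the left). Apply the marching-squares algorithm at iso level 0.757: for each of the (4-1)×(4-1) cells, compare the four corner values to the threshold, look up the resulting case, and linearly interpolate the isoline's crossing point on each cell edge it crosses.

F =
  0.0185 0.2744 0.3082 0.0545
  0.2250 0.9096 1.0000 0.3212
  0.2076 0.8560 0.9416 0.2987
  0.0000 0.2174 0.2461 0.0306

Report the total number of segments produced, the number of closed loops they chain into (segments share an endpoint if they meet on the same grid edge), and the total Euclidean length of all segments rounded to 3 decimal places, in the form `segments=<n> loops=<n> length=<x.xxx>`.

segments=8 loops=1 length=5.455

cell (0,0): code 0100 → (0.760,1.000)–(1.000,0.777)
cell (0,1): code 1100 → (0.649,2.000)–(0.760,1.000)
cell (0,2): code 1000 → (1.000,2.358)–(0.649,2.000)
cell (1,0): code 0110 → (1.000,0.777)–(2.000,0.847)
cell (1,2): code 1001 → (2.000,2.287)–(1.000,2.358)
cell (2,0): code 0010 → (2.000,0.847)–(2.155,1.000)
cell (2,1): code 0011 → (2.155,1.000)–(2.265,2.000)
cell (2,2): code 0001 → (2.265,2.000)–(2.000,2.287)
total: 8 segments, chained into 1 closed loop(s), length Σ = 5.455050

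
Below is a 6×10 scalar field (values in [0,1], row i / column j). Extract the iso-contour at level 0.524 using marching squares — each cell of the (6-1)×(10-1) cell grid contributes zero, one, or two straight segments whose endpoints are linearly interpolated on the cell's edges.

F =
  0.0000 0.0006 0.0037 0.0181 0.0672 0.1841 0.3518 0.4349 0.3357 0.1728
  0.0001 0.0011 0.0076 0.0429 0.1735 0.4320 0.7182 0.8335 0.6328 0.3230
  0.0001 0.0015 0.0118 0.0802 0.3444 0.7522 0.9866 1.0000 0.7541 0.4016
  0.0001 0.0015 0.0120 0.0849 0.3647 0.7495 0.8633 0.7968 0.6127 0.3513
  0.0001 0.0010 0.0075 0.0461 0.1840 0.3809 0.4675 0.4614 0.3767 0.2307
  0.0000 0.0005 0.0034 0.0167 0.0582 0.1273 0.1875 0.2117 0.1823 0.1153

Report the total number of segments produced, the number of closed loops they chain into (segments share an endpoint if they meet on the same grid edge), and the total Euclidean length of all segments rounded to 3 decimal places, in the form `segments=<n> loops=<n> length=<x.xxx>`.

cell (0,5): code 0100 → (0.470,6.000)–(1.000,5.321)
cell (0,6): code 1100 → (0.224,7.000)–(0.470,6.000)
cell (0,7): code 1100 → (0.634,8.000)–(0.224,7.000)
cell (0,8): code 1000 → (1.000,8.351)–(0.634,8.000)
cell (1,4): code 0100 → (1.287,5.000)–(2.000,4.440)
cell (1,5): code 1110 → (1.000,5.321)–(1.287,5.000)
cell (1,8): code 1001 → (2.000,8.653)–(1.000,8.351)
cell (2,4): code 0110 → (2.000,4.440)–(3.000,4.414)
cell (2,8): code 1001 → (3.000,8.339)–(2.000,8.653)
cell (3,4): code 0010 → (3.000,4.414)–(3.612,5.000)
cell (3,5): code 0011 → (3.612,5.000)–(3.857,6.000)
cell (3,6): code 0011 → (3.857,6.000)–(3.813,7.000)
cell (3,7): code 0011 → (3.813,7.000)–(3.376,8.000)
cell (3,8): code 0001 → (3.376,8.000)–(3.000,8.339)
total: 14 segments, chained into 1 closed loop(s), length Σ = 12.384977

segments=14 loops=1 length=12.385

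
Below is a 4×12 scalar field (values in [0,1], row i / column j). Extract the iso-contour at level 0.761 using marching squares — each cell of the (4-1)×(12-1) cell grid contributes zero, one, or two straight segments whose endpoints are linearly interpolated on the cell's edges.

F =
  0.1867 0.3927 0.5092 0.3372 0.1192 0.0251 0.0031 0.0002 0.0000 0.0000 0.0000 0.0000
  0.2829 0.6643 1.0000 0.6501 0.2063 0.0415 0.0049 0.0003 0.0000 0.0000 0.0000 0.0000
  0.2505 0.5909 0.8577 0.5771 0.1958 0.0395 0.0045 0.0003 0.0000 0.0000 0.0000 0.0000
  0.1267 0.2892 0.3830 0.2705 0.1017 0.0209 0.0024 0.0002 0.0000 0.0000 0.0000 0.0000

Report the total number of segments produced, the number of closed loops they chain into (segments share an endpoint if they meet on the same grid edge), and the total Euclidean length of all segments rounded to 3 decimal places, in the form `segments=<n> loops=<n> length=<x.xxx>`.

cell (0,1): code 0100 → (0.513,2.000)–(1.000,1.288)
cell (0,2): code 1000 → (1.000,2.683)–(0.513,2.000)
cell (1,1): code 0110 → (1.000,1.288)–(2.000,1.638)
cell (1,2): code 1001 → (2.000,2.345)–(1.000,2.683)
cell (2,1): code 0010 → (2.000,1.638)–(2.204,2.000)
cell (2,2): code 0001 → (2.204,2.000)–(2.000,2.345)
total: 6 segments, chained into 1 closed loop(s), length Σ = 4.632538

segments=6 loops=1 length=4.633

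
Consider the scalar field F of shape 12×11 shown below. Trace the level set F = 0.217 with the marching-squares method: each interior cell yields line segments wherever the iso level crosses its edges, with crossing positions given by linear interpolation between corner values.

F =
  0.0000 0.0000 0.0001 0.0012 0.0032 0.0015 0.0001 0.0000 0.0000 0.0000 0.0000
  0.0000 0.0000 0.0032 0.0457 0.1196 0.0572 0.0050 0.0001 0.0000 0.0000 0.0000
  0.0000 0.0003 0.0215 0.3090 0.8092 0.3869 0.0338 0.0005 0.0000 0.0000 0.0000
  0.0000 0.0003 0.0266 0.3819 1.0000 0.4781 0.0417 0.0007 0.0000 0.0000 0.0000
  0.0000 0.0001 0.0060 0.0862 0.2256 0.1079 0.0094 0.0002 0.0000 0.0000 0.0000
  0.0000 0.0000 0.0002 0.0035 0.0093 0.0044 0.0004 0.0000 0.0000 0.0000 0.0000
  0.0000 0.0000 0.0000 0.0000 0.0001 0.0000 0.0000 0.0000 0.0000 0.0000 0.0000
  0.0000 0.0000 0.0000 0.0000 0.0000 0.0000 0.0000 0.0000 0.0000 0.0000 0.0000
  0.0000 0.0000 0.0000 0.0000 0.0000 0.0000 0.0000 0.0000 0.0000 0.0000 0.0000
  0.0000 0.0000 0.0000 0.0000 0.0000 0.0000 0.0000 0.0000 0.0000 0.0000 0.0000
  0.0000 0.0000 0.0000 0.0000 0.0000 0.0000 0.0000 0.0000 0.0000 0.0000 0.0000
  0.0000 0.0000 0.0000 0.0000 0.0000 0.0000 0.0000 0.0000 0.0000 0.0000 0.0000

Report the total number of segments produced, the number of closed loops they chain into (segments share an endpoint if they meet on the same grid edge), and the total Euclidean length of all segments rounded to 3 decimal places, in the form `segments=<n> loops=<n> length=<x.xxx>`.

cell (1,2): code 0100 → (1.651,3.000)–(2.000,2.680)
cell (1,3): code 1100 → (1.141,4.000)–(1.651,3.000)
cell (1,4): code 1100 → (1.485,5.000)–(1.141,4.000)
cell (1,5): code 1000 → (2.000,5.481)–(1.485,5.000)
cell (2,2): code 0110 → (2.000,2.680)–(3.000,2.536)
cell (2,5): code 1001 → (3.000,5.598)–(2.000,5.481)
cell (3,2): code 0010 → (3.000,2.536)–(3.558,3.000)
cell (3,3): code 0111 → (3.558,3.000)–(4.000,3.938)
cell (3,4): code 1011 → (4.000,4.073)–(3.705,5.000)
cell (3,5): code 0001 → (3.705,5.000)–(3.000,5.598)
cell (4,3): code 0010 → (4.000,3.938)–(4.040,4.000)
cell (4,4): code 0001 → (4.040,4.000)–(4.000,4.073)
total: 12 segments, chained into 1 closed loop(s), length Σ = 9.192569

segments=12 loops=1 length=9.193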